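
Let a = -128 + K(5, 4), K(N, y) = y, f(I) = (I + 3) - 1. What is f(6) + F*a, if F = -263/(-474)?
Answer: -14410/237 ≈ -60.802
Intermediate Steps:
f(I) = 2 + I (f(I) = (3 + I) - 1 = 2 + I)
F = 263/474 (F = -263*(-1/474) = 263/474 ≈ 0.55485)
a = -124 (a = -128 + 4 = -124)
f(6) + F*a = (2 + 6) + (263/474)*(-124) = 8 - 16306/237 = -14410/237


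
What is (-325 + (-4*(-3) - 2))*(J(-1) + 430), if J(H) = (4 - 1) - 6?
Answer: -134505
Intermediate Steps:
J(H) = -3 (J(H) = 3 - 6 = -3)
(-325 + (-4*(-3) - 2))*(J(-1) + 430) = (-325 + (-4*(-3) - 2))*(-3 + 430) = (-325 + (12 - 2))*427 = (-325 + 10)*427 = -315*427 = -134505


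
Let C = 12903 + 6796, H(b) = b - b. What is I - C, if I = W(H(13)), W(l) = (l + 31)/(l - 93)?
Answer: -59098/3 ≈ -19699.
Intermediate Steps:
H(b) = 0
C = 19699
W(l) = (31 + l)/(-93 + l)
I = -⅓ (I = (31 + 0)/(-93 + 0) = 31/(-93) = -1/93*31 = -⅓ ≈ -0.33333)
I - C = -⅓ - 1*19699 = -⅓ - 19699 = -59098/3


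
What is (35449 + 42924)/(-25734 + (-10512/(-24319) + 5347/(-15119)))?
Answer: -28816103210453/9461821485139 ≈ -3.0455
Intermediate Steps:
(35449 + 42924)/(-25734 + (-10512/(-24319) + 5347/(-15119))) = 78373/(-25734 + (-10512*(-1/24319) + 5347*(-1/15119))) = 78373/(-25734 + (10512/24319 - 5347/15119)) = 78373/(-25734 + 28897235/367678961) = 78373/(-9461821485139/367678961) = 78373*(-367678961/9461821485139) = -28816103210453/9461821485139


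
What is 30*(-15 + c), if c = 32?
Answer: 510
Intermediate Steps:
30*(-15 + c) = 30*(-15 + 32) = 30*17 = 510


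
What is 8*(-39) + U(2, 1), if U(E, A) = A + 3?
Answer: -308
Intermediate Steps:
U(E, A) = 3 + A
8*(-39) + U(2, 1) = 8*(-39) + (3 + 1) = -312 + 4 = -308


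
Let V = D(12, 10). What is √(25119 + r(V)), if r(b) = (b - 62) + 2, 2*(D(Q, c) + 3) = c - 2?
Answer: 2*√6265 ≈ 158.30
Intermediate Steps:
D(Q, c) = -4 + c/2 (D(Q, c) = -3 + (c - 2)/2 = -3 + (-2 + c)/2 = -3 + (-1 + c/2) = -4 + c/2)
V = 1 (V = -4 + (½)*10 = -4 + 5 = 1)
r(b) = -60 + b (r(b) = (-62 + b) + 2 = -60 + b)
√(25119 + r(V)) = √(25119 + (-60 + 1)) = √(25119 - 59) = √25060 = 2*√6265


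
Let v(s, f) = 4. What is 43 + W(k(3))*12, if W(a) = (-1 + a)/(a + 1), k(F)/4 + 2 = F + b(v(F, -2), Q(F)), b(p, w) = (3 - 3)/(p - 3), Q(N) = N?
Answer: 251/5 ≈ 50.200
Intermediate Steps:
b(p, w) = 0 (b(p, w) = 0/(-3 + p) = 0)
k(F) = -8 + 4*F (k(F) = -8 + 4*(F + 0) = -8 + 4*F)
W(a) = (-1 + a)/(1 + a)
43 + W(k(3))*12 = 43 + ((-1 + (-8 + 4*3))/(1 + (-8 + 4*3)))*12 = 43 + ((-1 + (-8 + 12))/(1 + (-8 + 12)))*12 = 43 + ((-1 + 4)/(1 + 4))*12 = 43 + (3/5)*12 = 43 + ((⅕)*3)*12 = 43 + (⅗)*12 = 43 + 36/5 = 251/5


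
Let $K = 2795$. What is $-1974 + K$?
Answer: $821$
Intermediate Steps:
$-1974 + K = -1974 + 2795 = 821$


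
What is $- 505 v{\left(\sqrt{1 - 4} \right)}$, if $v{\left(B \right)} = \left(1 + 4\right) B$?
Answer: $- 2525 i \sqrt{3} \approx - 4373.4 i$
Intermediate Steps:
$v{\left(B \right)} = 5 B$
$- 505 v{\left(\sqrt{1 - 4} \right)} = - 505 \cdot 5 \sqrt{1 - 4} = - 505 \cdot 5 \sqrt{-3} = - 505 \cdot 5 i \sqrt{3} = - 2525 i \sqrt{3}$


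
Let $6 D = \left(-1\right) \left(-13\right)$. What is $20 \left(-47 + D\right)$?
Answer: $- \frac{2690}{3} \approx -896.67$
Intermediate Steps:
$D = \frac{13}{6}$ ($D = \frac{\left(-1\right) \left(-13\right)}{6} = \frac{1}{6} \cdot 13 = \frac{13}{6} \approx 2.1667$)
$20 \left(-47 + D\right) = 20 \left(-47 + \frac{13}{6}\right) = 20 \left(- \frac{269}{6}\right) = - \frac{2690}{3}$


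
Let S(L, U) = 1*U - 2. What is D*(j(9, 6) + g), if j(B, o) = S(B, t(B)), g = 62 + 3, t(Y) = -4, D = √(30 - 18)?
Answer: 118*√3 ≈ 204.38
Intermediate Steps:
D = 2*√3 (D = √12 = 2*√3 ≈ 3.4641)
S(L, U) = -2 + U (S(L, U) = U - 2 = -2 + U)
g = 65
j(B, o) = -6 (j(B, o) = -2 - 4 = -6)
D*(j(9, 6) + g) = (2*√3)*(-6 + 65) = (2*√3)*59 = 118*√3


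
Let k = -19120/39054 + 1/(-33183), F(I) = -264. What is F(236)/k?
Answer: 57020870808/105749669 ≈ 539.21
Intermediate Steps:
k = -105749669/215988147 (k = -19120*1/39054 - 1/33183 = -9560/19527 - 1/33183 = -105749669/215988147 ≈ -0.48961)
F(236)/k = -264/(-105749669/215988147) = -264*(-215988147/105749669) = 57020870808/105749669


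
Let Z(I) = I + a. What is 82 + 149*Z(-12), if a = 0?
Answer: -1706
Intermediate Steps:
Z(I) = I (Z(I) = I + 0 = I)
82 + 149*Z(-12) = 82 + 149*(-12) = 82 - 1788 = -1706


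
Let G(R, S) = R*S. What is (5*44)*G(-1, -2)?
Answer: 440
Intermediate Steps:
(5*44)*G(-1, -2) = (5*44)*(-1*(-2)) = 220*2 = 440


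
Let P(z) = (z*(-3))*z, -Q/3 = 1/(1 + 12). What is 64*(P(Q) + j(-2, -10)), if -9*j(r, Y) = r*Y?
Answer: -231872/1521 ≈ -152.45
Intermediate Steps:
j(r, Y) = -Y*r/9 (j(r, Y) = -r*Y/9 = -Y*r/9)
Q = -3/13 (Q = -3/(1 + 12) = -3/13 ≈ -0.23077)
P(z) = -3*z² (P(z) = (-3*z)*z = -3*z²)
64*(P(Q) + j(-2, -10)) = 64*(-3*(-3/13)² - ⅑*(-10)*(-2)) = 64*(-3*9/169 - 20/9) = 64*(-27/169 - 20/9) = 64*(-3623/1521) = -231872/1521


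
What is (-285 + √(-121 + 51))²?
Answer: (285 - I*√70)² ≈ 81155.0 - 4769.0*I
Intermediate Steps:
(-285 + √(-121 + 51))² = (-285 + √(-70))² = (-285 + I*√70)²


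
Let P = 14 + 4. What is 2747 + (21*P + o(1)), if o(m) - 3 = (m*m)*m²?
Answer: 3129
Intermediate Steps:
P = 18
o(m) = 3 + m⁴ (o(m) = 3 + (m*m)*m² = 3 + m²*m² = 3 + m⁴)
2747 + (21*P + o(1)) = 2747 + (21*18 + (3 + 1⁴)) = 2747 + (378 + (3 + 1)) = 2747 + (378 + 4) = 2747 + 382 = 3129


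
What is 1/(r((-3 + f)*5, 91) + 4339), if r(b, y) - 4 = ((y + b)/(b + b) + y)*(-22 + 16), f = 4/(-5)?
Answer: 19/72359 ≈ 0.00026258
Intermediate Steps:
f = -⅘ (f = 4*(-⅕) = -⅘ ≈ -0.80000)
r(b, y) = 4 - 6*y - 3*(b + y)/b (r(b, y) = 4 + ((y + b)/(b + b) + y)*(-22 + 16) = 4 + ((b + y)/((2*b)) + y)*(-6) = 4 + ((b + y)*(1/(2*b)) + y)*(-6) = 4 + ((b + y)/(2*b) + y)*(-6) = 4 + (y + (b + y)/(2*b))*(-6) = 4 + (-6*y - 3*(b + y)/b) = 4 - 6*y - 3*(b + y)/b)
1/(r((-3 + f)*5, 91) + 4339) = 1/((1 - 6*91 - 3*91/(-3 - ⅘)*5) + 4339) = 1/((1 - 546 - 3*91/(-19/5*5)) + 4339) = 1/((1 - 546 - 3*91/(-19)) + 4339) = 1/((1 - 546 - 3*91*(-1/19)) + 4339) = 1/((1 - 546 + 273/19) + 4339) = 1/(-10082/19 + 4339) = 1/(72359/19) = 19/72359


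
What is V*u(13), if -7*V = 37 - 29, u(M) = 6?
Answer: -48/7 ≈ -6.8571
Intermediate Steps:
V = -8/7 (V = -(37 - 29)/7 = -⅐*8 = -8/7 ≈ -1.1429)
V*u(13) = -8/7*6 = -48/7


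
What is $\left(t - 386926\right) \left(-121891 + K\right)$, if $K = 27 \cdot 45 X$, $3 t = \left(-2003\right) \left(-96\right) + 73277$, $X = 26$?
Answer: $\frac{80838629113}{3} \approx 2.6946 \cdot 10^{10}$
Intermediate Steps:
$t = \frac{265565}{3}$ ($t = \frac{\left(-2003\right) \left(-96\right) + 73277}{3} = \frac{192288 + 73277}{3} = \frac{1}{3} \cdot 265565 = \frac{265565}{3} \approx 88522.0$)
$K = 31590$ ($K = 27 \cdot 45 \cdot 26 = 1215 \cdot 26 = 31590$)
$\left(t - 386926\right) \left(-121891 + K\right) = \left(\frac{265565}{3} - 386926\right) \left(-121891 + 31590\right) = \left(- \frac{895213}{3}\right) \left(-90301\right) = \frac{80838629113}{3}$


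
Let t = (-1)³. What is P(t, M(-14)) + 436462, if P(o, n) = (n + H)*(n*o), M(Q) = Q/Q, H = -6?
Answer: 436467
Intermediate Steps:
t = -1
M(Q) = 1
P(o, n) = n*o*(-6 + n) (P(o, n) = (n - 6)*(n*o) = (-6 + n)*(n*o) = n*o*(-6 + n))
P(t, M(-14)) + 436462 = 1*(-1)*(-6 + 1) + 436462 = 1*(-1)*(-5) + 436462 = 5 + 436462 = 436467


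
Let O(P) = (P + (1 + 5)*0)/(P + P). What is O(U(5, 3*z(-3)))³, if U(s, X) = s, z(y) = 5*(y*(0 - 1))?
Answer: ⅛ ≈ 0.12500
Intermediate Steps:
z(y) = -5*y (z(y) = 5*(y*(-1)) = 5*(-y) = -5*y)
O(P) = ½ (O(P) = (P + 6*0)/((2*P)) = (P + 0)*(1/(2*P)) = P*(1/(2*P)) = ½)
O(U(5, 3*z(-3)))³ = (½)³ = ⅛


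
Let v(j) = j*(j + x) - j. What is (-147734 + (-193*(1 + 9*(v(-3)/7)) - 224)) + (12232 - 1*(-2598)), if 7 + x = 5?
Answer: -964513/7 ≈ -1.3779e+5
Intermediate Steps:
x = -2 (x = -7 + 5 = -2)
v(j) = -j + j*(-2 + j) (v(j) = j*(j - 2) - j = j*(-2 + j) - j = -j + j*(-2 + j))
(-147734 + (-193*(1 + 9*(v(-3)/7)) - 224)) + (12232 - 1*(-2598)) = (-147734 + (-193*(1 + 9*(-3*(-3 - 3)/7)) - 224)) + (12232 - 1*(-2598)) = (-147734 + (-193*(1 + 9*(-3*(-6)*(⅐))) - 224)) + (12232 + 2598) = (-147734 + (-193*(1 + 9*(18*(⅐))) - 224)) + 14830 = (-147734 + (-193*(1 + 9*(18/7)) - 224)) + 14830 = (-147734 + (-193*(1 + 162/7) - 224)) + 14830 = (-147734 + (-193*169/7 - 224)) + 14830 = (-147734 + (-32617/7 - 224)) + 14830 = (-147734 - 34185/7) + 14830 = -1068323/7 + 14830 = -964513/7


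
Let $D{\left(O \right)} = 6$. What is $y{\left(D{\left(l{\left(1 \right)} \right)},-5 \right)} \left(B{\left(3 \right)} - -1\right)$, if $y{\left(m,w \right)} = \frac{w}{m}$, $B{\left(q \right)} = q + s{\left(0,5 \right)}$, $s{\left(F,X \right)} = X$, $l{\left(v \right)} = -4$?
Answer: $- \frac{15}{2} \approx -7.5$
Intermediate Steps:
$B{\left(q \right)} = 5 + q$ ($B{\left(q \right)} = q + 5 = 5 + q$)
$y{\left(D{\left(l{\left(1 \right)} \right)},-5 \right)} \left(B{\left(3 \right)} - -1\right) = - \frac{5}{6} \left(\left(5 + 3\right) - -1\right) = \left(-5\right) \frac{1}{6} \left(8 + 1\right) = \left(- \frac{5}{6}\right) 9 = - \frac{15}{2}$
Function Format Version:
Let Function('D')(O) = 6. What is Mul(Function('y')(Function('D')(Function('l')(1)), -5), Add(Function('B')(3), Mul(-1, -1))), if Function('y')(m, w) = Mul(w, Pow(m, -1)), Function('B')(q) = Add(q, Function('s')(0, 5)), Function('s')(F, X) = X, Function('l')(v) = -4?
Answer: Rational(-15, 2) ≈ -7.5000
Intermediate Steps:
Function('B')(q) = Add(5, q) (Function('B')(q) = Add(q, 5) = Add(5, q))
Mul(Function('y')(Function('D')(Function('l')(1)), -5), Add(Function('B')(3), Mul(-1, -1))) = Mul(Mul(-5, Pow(6, -1)), Add(Add(5, 3), Mul(-1, -1))) = Mul(Mul(-5, Rational(1, 6)), Add(8, 1)) = Mul(Rational(-5, 6), 9) = Rational(-15, 2)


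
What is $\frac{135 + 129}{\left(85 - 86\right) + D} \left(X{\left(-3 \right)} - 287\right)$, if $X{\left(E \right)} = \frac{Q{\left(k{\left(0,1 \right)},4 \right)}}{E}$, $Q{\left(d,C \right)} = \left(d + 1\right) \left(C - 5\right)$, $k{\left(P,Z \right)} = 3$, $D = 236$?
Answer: $- \frac{75416}{235} \approx -320.92$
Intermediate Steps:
$Q{\left(d,C \right)} = \left(1 + d\right) \left(-5 + C\right)$
$X{\left(E \right)} = - \frac{4}{E}$ ($X{\left(E \right)} = \frac{-5 + 4 - 15 + 4 \cdot 3}{E} = \frac{-5 + 4 - 15 + 12}{E} = - \frac{4}{E}$)
$\frac{135 + 129}{\left(85 - 86\right) + D} \left(X{\left(-3 \right)} - 287\right) = \frac{135 + 129}{\left(85 - 86\right) + 236} \left(- \frac{4}{-3} - 287\right) = \frac{264}{\left(85 - 86\right) + 236} \left(\left(-4\right) \left(- \frac{1}{3}\right) - 287\right) = \frac{264}{-1 + 236} \left(\frac{4}{3} - 287\right) = \frac{264}{235} \left(- \frac{857}{3}\right) = - \frac{75416}{235}$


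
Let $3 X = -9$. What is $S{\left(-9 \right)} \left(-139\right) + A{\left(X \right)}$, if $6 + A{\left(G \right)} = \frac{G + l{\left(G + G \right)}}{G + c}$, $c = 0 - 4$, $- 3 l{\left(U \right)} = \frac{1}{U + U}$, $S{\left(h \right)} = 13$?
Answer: $- \frac{456769}{252} \approx -1812.6$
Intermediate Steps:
$X = -3$ ($X = \frac{1}{3} \left(-9\right) = -3$)
$l{\left(U \right)} = - \frac{1}{6 U}$ ($l{\left(U \right)} = - \frac{1}{3 \left(U + U\right)} = - \frac{1}{3 \cdot 2 U} = - \frac{\frac{1}{2} \frac{1}{U}}{3} = - \frac{1}{6 U}$)
$c = -4$ ($c = 0 - 4 = -4$)
$A{\left(G \right)} = -6 + \frac{G - \frac{1}{12 G}}{-4 + G}$ ($A{\left(G \right)} = -6 + \frac{G - \frac{1}{6 \left(G + G\right)}}{G - 4} = -6 + \frac{G - \frac{1}{6 \cdot 2 G}}{-4 + G} = -6 + \frac{G - \frac{\frac{1}{2} \frac{1}{G}}{6}}{-4 + G} = -6 + \frac{G - \frac{1}{12 G}}{-4 + G}$)
$S{\left(-9 \right)} \left(-139\right) + A{\left(X \right)} = 13 \left(-139\right) + \frac{-1 - 60 \left(-3\right)^{2} + 288 \left(-3\right)}{12 \left(-3\right) \left(-4 - 3\right)} = -1807 + \frac{1}{12} \left(- \frac{1}{3}\right) \frac{1}{-7} \left(-1 - 540 - 864\right) = -1807 + \frac{1}{12} \left(- \frac{1}{3}\right) \left(- \frac{1}{7}\right) \left(-1 - 540 - 864\right) = -1807 + \frac{1}{12} \left(- \frac{1}{3}\right) \left(- \frac{1}{7}\right) \left(-1405\right) = -1807 - \frac{1405}{252} = - \frac{456769}{252}$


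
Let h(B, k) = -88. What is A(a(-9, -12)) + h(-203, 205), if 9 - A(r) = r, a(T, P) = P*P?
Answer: -223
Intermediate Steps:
a(T, P) = P²
A(r) = 9 - r
A(a(-9, -12)) + h(-203, 205) = (9 - 1*(-12)²) - 88 = (9 - 1*144) - 88 = (9 - 144) - 88 = -135 - 88 = -223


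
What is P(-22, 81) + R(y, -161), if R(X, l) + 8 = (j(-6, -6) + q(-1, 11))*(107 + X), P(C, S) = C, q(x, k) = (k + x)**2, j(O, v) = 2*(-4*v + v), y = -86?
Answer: 2826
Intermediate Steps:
j(O, v) = -6*v (j(O, v) = 2*(-3*v) = -6*v)
R(X, l) = 14544 + 136*X (R(X, l) = -8 + (-6*(-6) + (11 - 1)**2)*(107 + X) = -8 + (36 + 10**2)*(107 + X) = -8 + (36 + 100)*(107 + X) = -8 + 136*(107 + X) = -8 + (14552 + 136*X) = 14544 + 136*X)
P(-22, 81) + R(y, -161) = -22 + (14544 + 136*(-86)) = -22 + (14544 - 11696) = -22 + 2848 = 2826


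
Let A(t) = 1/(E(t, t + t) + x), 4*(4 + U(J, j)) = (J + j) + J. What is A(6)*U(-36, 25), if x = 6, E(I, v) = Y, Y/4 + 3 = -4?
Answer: 63/88 ≈ 0.71591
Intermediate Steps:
Y = -28 (Y = -12 + 4*(-4) = -12 - 16 = -28)
E(I, v) = -28
U(J, j) = -4 + J/2 + j/4 (U(J, j) = -4 + ((J + j) + J)/4 = -4 + (j + 2*J)/4 = -4 + (J/2 + j/4) = -4 + J/2 + j/4)
A(t) = -1/22 (A(t) = 1/(-28 + 6) = 1/(-22) = -1/22)
A(6)*U(-36, 25) = -(-4 + (1/2)*(-36) + (1/4)*25)/22 = -(-4 - 18 + 25/4)/22 = -1/22*(-63/4) = 63/88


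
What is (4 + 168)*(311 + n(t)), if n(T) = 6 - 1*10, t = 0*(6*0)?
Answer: 52804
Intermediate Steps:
t = 0 (t = 0*0 = 0)
n(T) = -4 (n(T) = 6 - 10 = -4)
(4 + 168)*(311 + n(t)) = (4 + 168)*(311 - 4) = 172*307 = 52804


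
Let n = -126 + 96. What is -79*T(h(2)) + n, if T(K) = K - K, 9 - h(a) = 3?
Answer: -30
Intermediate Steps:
h(a) = 6 (h(a) = 9 - 1*3 = 9 - 3 = 6)
n = -30
T(K) = 0
-79*T(h(2)) + n = -79*0 - 30 = 0 - 30 = -30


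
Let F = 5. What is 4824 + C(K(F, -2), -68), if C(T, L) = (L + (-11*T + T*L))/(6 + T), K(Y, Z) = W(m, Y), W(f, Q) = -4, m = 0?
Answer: 4948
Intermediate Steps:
K(Y, Z) = -4
C(T, L) = (L - 11*T + L*T)/(6 + T) (C(T, L) = (L + (-11*T + L*T))/(6 + T) = (L - 11*T + L*T)/(6 + T))
4824 + C(K(F, -2), -68) = 4824 + (-68 - 11*(-4) - 68*(-4))/(6 - 4) = 4824 + (-68 + 44 + 272)/2 = 4824 + (½)*248 = 4824 + 124 = 4948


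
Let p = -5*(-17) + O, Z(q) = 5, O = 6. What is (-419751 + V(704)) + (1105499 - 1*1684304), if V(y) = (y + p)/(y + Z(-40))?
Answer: -707975409/709 ≈ -9.9856e+5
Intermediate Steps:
p = 91 (p = -5*(-17) + 6 = 85 + 6 = 91)
V(y) = (91 + y)/(5 + y) (V(y) = (y + 91)/(y + 5) = (91 + y)/(5 + y))
(-419751 + V(704)) + (1105499 - 1*1684304) = (-419751 + (91 + 704)/(5 + 704)) + (1105499 - 1*1684304) = (-419751 + 795/709) + (1105499 - 1684304) = (-419751 + (1/709)*795) - 578805 = (-419751 + 795/709) - 578805 = -297602664/709 - 578805 = -707975409/709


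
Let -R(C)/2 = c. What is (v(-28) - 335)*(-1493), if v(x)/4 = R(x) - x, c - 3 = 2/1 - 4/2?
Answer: 368771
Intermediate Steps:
c = 3 (c = 3 + (2/1 - 4/2) = 3 + (2*1 - 4*1/2) = 3 + (2 - 2) = 3 + 0 = 3)
R(C) = -6 (R(C) = -2*3 = -6)
v(x) = -24 - 4*x (v(x) = 4*(-6 - x) = -24 - 4*x)
(v(-28) - 335)*(-1493) = ((-24 - 4*(-28)) - 335)*(-1493) = ((-24 + 112) - 335)*(-1493) = (88 - 335)*(-1493) = -247*(-1493) = 368771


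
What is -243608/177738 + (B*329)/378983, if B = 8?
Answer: -4175249284/3061803657 ≈ -1.3637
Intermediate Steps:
-243608/177738 + (B*329)/378983 = -243608/177738 + (8*329)/378983 = -243608*1/177738 + 2632*(1/378983) = -121804/88869 + 2632/378983 = -4175249284/3061803657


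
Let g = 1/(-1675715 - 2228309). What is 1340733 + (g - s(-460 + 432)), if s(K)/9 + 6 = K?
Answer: 5235448440935/3904024 ≈ 1.3410e+6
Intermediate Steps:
g = -1/3904024 (g = 1/(-3904024) = -1/3904024 ≈ -2.5615e-7)
s(K) = -54 + 9*K
1340733 + (g - s(-460 + 432)) = 1340733 + (-1/3904024 - (-54 + 9*(-460 + 432))) = 1340733 + (-1/3904024 - (-54 + 9*(-28))) = 1340733 + (-1/3904024 - (-54 - 252)) = 1340733 + (-1/3904024 - 1*(-306)) = 1340733 + (-1/3904024 + 306) = 1340733 + 1194631343/3904024 = 5235448440935/3904024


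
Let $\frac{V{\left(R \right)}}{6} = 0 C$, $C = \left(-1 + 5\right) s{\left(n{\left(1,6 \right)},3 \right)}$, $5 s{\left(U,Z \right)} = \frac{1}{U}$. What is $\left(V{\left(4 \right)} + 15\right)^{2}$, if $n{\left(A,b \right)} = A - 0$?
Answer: $225$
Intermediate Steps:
$n{\left(A,b \right)} = A$ ($n{\left(A,b \right)} = A + 0 = A$)
$s{\left(U,Z \right)} = \frac{1}{5 U}$
$C = \frac{4}{5}$ ($C = \left(-1 + 5\right) \frac{1}{5 \cdot 1} = 4 \cdot \frac{1}{5} \cdot 1 = 4 \cdot \frac{1}{5} = \frac{4}{5} \approx 0.8$)
$V{\left(R \right)} = 0$ ($V{\left(R \right)} = 6 \cdot 0 \cdot \frac{4}{5} = 6 \cdot 0 = 0$)
$\left(V{\left(4 \right)} + 15\right)^{2} = \left(0 + 15\right)^{2} = 15^{2} = 225$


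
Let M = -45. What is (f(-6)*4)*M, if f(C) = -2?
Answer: 360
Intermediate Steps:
(f(-6)*4)*M = -2*4*(-45) = -8*(-45) = 360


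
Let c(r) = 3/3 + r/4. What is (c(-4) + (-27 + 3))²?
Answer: 576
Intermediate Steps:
c(r) = 1 + r/4 (c(r) = 3*(⅓) + r*(¼) = 1 + r/4)
(c(-4) + (-27 + 3))² = ((1 + (¼)*(-4)) + (-27 + 3))² = ((1 - 1) - 24)² = (0 - 24)² = (-24)² = 576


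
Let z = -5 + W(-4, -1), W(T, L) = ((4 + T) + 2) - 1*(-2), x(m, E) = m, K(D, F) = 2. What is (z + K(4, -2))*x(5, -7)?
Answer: 5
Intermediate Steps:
W(T, L) = 8 + T (W(T, L) = (6 + T) + 2 = 8 + T)
z = -1 (z = -5 + (8 - 4) = -5 + 4 = -1)
(z + K(4, -2))*x(5, -7) = (-1 + 2)*5 = 1*5 = 5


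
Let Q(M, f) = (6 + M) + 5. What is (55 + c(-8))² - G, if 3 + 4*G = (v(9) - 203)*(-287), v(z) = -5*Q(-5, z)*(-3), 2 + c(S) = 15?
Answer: -3483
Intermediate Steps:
Q(M, f) = 11 + M
c(S) = 13 (c(S) = -2 + 15 = 13)
v(z) = 90 (v(z) = -5*(11 - 5)*(-3) = -5*6*(-3) = -30*(-3) = 90)
G = 8107 (G = -¾ + ((90 - 203)*(-287))/4 = -¾ + (-113*(-287))/4 = -¾ + (¼)*32431 = -¾ + 32431/4 = 8107)
(55 + c(-8))² - G = (55 + 13)² - 1*8107 = 68² - 8107 = 4624 - 8107 = -3483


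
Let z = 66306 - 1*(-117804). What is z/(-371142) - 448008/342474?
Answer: -579109781/320975973 ≈ -1.8042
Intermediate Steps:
z = 184110 (z = 66306 + 117804 = 184110)
z/(-371142) - 448008/342474 = 184110/(-371142) - 448008/342474 = 184110*(-1/371142) - 448008*1/342474 = -30685/61857 - 6788/5189 = -579109781/320975973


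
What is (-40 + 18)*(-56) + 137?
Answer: 1369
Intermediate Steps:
(-40 + 18)*(-56) + 137 = -22*(-56) + 137 = 1232 + 137 = 1369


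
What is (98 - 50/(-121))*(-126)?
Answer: -1500408/121 ≈ -12400.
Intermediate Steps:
(98 - 50/(-121))*(-126) = (98 - 50*(-1/121))*(-126) = (98 + 50/121)*(-126) = (11908/121)*(-126) = -1500408/121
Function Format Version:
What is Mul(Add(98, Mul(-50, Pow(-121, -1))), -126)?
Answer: Rational(-1500408, 121) ≈ -12400.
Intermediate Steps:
Mul(Add(98, Mul(-50, Pow(-121, -1))), -126) = Mul(Add(98, Mul(-50, Rational(-1, 121))), -126) = Mul(Add(98, Rational(50, 121)), -126) = Mul(Rational(11908, 121), -126) = Rational(-1500408, 121)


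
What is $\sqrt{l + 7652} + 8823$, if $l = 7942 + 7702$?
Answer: $8823 + 16 \sqrt{91} \approx 8975.6$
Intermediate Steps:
$l = 15644$
$\sqrt{l + 7652} + 8823 = \sqrt{15644 + 7652} + 8823 = \sqrt{23296} + 8823 = 16 \sqrt{91} + 8823 = 8823 + 16 \sqrt{91}$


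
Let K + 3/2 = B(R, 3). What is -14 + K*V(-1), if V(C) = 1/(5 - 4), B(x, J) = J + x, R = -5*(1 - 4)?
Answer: 5/2 ≈ 2.5000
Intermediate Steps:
R = 15 (R = -5*(-3) = 15)
V(C) = 1 (V(C) = 1/1 = 1)
K = 33/2 (K = -3/2 + (3 + 15) = -3/2 + 18 = 33/2 ≈ 16.500)
-14 + K*V(-1) = -14 + (33/2)*1 = -14 + 33/2 = 5/2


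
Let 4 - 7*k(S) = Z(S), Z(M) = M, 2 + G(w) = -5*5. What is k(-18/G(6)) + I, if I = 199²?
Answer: 831631/21 ≈ 39602.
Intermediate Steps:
G(w) = -27 (G(w) = -2 - 5*5 = -2 - 25 = -27)
I = 39601
k(S) = 4/7 - S/7
k(-18/G(6)) + I = (4/7 - (-18)/(7*(-27))) + 39601 = (4/7 - (-18)*(-1)/(7*27)) + 39601 = (4/7 - ⅐*⅔) + 39601 = (4/7 - 2/21) + 39601 = 10/21 + 39601 = 831631/21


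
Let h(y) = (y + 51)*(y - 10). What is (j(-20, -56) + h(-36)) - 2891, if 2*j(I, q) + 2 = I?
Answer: -3592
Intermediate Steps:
j(I, q) = -1 + I/2
h(y) = (-10 + y)*(51 + y) (h(y) = (51 + y)*(-10 + y) = (-10 + y)*(51 + y))
(j(-20, -56) + h(-36)) - 2891 = ((-1 + (½)*(-20)) + (-510 + (-36)² + 41*(-36))) - 2891 = ((-1 - 10) + (-510 + 1296 - 1476)) - 2891 = (-11 - 690) - 2891 = -701 - 2891 = -3592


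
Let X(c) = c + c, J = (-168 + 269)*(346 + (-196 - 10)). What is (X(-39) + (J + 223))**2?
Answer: 204061225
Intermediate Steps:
J = 14140 (J = 101*(346 - 206) = 101*140 = 14140)
X(c) = 2*c
(X(-39) + (J + 223))**2 = (2*(-39) + (14140 + 223))**2 = (-78 + 14363)**2 = 14285**2 = 204061225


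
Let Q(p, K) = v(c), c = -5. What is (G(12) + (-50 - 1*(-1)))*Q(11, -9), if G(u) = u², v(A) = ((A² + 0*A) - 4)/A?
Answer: -399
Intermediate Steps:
v(A) = (-4 + A²)/A (v(A) = ((A² + 0) - 4)/A = (A² - 4)/A = (-4 + A²)/A)
Q(p, K) = -21/5 (Q(p, K) = -5 - 4/(-5) = -5 - 4*(-⅕) = -5 + ⅘ = -21/5)
(G(12) + (-50 - 1*(-1)))*Q(11, -9) = (12² + (-50 - 1*(-1)))*(-21/5) = (144 + (-50 + 1))*(-21/5) = (144 - 49)*(-21/5) = 95*(-21/5) = -399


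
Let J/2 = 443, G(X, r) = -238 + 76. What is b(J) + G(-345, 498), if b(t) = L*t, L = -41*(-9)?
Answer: 326772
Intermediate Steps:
G(X, r) = -162
J = 886 (J = 2*443 = 886)
L = 369
b(t) = 369*t
b(J) + G(-345, 498) = 369*886 - 162 = 326934 - 162 = 326772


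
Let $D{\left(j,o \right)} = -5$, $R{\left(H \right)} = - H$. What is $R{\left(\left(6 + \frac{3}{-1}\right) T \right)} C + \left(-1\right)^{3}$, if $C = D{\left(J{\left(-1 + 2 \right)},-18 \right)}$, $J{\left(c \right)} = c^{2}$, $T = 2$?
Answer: $29$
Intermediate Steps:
$C = -5$
$R{\left(\left(6 + \frac{3}{-1}\right) T \right)} C + \left(-1\right)^{3} = - \left(6 + \frac{3}{-1}\right) 2 \left(-5\right) + \left(-1\right)^{3} = - \left(6 + 3 \left(-1\right)\right) 2 \left(-5\right) - 1 = - \left(6 - 3\right) 2 \left(-5\right) - 1 = - 3 \cdot 2 \left(-5\right) - 1 = \left(-1\right) 6 \left(-5\right) - 1 = \left(-6\right) \left(-5\right) - 1 = 30 - 1 = 29$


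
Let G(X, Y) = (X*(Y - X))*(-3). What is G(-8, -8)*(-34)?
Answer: 0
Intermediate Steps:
G(X, Y) = -3*X*(Y - X)
G(-8, -8)*(-34) = (3*(-8)*(-8 - 1*(-8)))*(-34) = (3*(-8)*(-8 + 8))*(-34) = (3*(-8)*0)*(-34) = 0*(-34) = 0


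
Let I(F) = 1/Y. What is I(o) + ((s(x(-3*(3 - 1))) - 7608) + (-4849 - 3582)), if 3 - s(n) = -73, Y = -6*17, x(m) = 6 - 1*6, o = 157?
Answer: -1628227/102 ≈ -15963.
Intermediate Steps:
x(m) = 0 (x(m) = 6 - 6 = 0)
Y = -102
s(n) = 76 (s(n) = 3 - 1*(-73) = 3 + 73 = 76)
I(F) = -1/102 (I(F) = 1/(-102) = -1/102)
I(o) + ((s(x(-3*(3 - 1))) - 7608) + (-4849 - 3582)) = -1/102 + ((76 - 7608) + (-4849 - 3582)) = -1/102 + (-7532 - 8431) = -1/102 - 15963 = -1628227/102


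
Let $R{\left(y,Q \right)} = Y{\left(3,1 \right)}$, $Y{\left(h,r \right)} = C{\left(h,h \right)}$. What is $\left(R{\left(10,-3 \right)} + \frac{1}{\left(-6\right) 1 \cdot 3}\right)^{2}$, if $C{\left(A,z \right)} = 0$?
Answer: $\frac{1}{324} \approx 0.0030864$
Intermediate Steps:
$Y{\left(h,r \right)} = 0$
$R{\left(y,Q \right)} = 0$
$\left(R{\left(10,-3 \right)} + \frac{1}{\left(-6\right) 1 \cdot 3}\right)^{2} = \left(0 + \frac{1}{\left(-6\right) 1 \cdot 3}\right)^{2} = \left(0 + \frac{1}{\left(-6\right) 3}\right)^{2} = \left(0 + \frac{1}{-18}\right)^{2} = \left(0 - \frac{1}{18}\right)^{2} = \left(- \frac{1}{18}\right)^{2} = \frac{1}{324}$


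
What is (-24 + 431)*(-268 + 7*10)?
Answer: -80586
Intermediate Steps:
(-24 + 431)*(-268 + 7*10) = 407*(-268 + 70) = 407*(-198) = -80586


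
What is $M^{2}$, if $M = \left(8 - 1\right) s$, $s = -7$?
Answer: $2401$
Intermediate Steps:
$M = -49$ ($M = \left(8 - 1\right) \left(-7\right) = 7 \left(-7\right) = -49$)
$M^{2} = \left(-49\right)^{2} = 2401$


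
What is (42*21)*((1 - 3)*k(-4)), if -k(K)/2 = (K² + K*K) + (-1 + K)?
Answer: 95256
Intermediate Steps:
k(K) = 2 - 4*K² - 2*K (k(K) = -2*((K² + K*K) + (-1 + K)) = -2*((K² + K²) + (-1 + K)) = -2*(2*K² + (-1 + K)) = -2*(-1 + K + 2*K²) = 2 - 4*K² - 2*K)
(42*21)*((1 - 3)*k(-4)) = (42*21)*((1 - 3)*(2 - 4*(-4)² - 2*(-4))) = 882*(-2*(2 - 4*16 + 8)) = 882*(-2*(2 - 64 + 8)) = 882*(-2*(-54)) = 882*108 = 95256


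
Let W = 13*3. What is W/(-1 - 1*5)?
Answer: -13/2 ≈ -6.5000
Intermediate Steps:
W = 39
W/(-1 - 1*5) = 39/(-1 - 1*5) = 39/(-1 - 5) = 39/(-6) = -⅙*39 = -13/2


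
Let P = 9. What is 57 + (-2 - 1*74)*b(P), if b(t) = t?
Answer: -627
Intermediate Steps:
57 + (-2 - 1*74)*b(P) = 57 + (-2 - 1*74)*9 = 57 + (-2 - 74)*9 = 57 - 76*9 = 57 - 684 = -627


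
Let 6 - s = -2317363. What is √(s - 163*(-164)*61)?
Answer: 9*√48741 ≈ 1987.0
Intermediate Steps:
s = 2317369 (s = 6 - 1*(-2317363) = 6 + 2317363 = 2317369)
√(s - 163*(-164)*61) = √(2317369 - 163*(-164)*61) = √(2317369 + 26732*61) = √(2317369 + 1630652) = √3948021 = 9*√48741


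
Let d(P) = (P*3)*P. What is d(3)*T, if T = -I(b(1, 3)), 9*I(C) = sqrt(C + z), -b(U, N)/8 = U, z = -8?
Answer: -12*I ≈ -12.0*I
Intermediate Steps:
b(U, N) = -8*U
d(P) = 3*P**2 (d(P) = (3*P)*P = 3*P**2)
I(C) = sqrt(-8 + C)/9 (I(C) = sqrt(C - 8)/9 = sqrt(-8 + C)/9)
T = -4*I/9 (T = -sqrt(-8 - 8*1)/9 = -sqrt(-8 - 8)/9 = -sqrt(-16)/9 = -4*I/9 ≈ -0.44444*I)
d(3)*T = (3*3**2)*(-4*I/9) = (3*9)*(-4*I/9) = 27*(-4*I/9) = -12*I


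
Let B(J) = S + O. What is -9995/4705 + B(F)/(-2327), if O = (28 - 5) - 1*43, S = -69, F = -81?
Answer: -4567924/2189707 ≈ -2.0861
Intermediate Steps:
O = -20 (O = 23 - 43 = -20)
B(J) = -89 (B(J) = -69 - 20 = -89)
-9995/4705 + B(F)/(-2327) = -9995/4705 - 89/(-2327) = -9995*1/4705 - 89*(-1/2327) = -1999/941 + 89/2327 = -4567924/2189707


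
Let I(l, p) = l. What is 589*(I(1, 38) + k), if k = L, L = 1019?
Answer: 600780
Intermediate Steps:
k = 1019
589*(I(1, 38) + k) = 589*(1 + 1019) = 589*1020 = 600780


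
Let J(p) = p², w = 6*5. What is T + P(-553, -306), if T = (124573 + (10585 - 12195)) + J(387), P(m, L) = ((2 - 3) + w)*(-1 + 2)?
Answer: 272761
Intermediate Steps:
w = 30
P(m, L) = 29 (P(m, L) = ((2 - 3) + 30)*(-1 + 2) = (-1 + 30)*1 = 29*1 = 29)
T = 272732 (T = (124573 + (10585 - 12195)) + 387² = (124573 - 1610) + 149769 = 122963 + 149769 = 272732)
T + P(-553, -306) = 272732 + 29 = 272761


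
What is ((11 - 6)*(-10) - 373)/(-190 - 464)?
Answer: 141/218 ≈ 0.64679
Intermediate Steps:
((11 - 6)*(-10) - 373)/(-190 - 464) = (5*(-10) - 373)/(-654) = -(-50 - 373)/654 = -1/654*(-423) = 141/218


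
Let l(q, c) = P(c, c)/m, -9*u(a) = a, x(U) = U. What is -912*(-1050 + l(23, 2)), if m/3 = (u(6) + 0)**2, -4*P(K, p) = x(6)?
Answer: 958626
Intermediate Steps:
P(K, p) = -3/2 (P(K, p) = -1/4*6 = -3/2)
u(a) = -a/9
m = 4/3 (m = 3*(-1/9*6 + 0)**2 = 3*(-2/3 + 0)**2 = 3*(-2/3)**2 = 3*(4/9) = 4/3 ≈ 1.3333)
l(q, c) = -9/8 (l(q, c) = -3/(2*4/3) = -3/2*3/4 = -9/8)
-912*(-1050 + l(23, 2)) = -912*(-1050 - 9/8) = -912*(-8409/8) = 958626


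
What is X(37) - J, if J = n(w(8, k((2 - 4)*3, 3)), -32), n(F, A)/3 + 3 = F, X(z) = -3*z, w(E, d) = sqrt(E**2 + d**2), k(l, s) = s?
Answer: -102 - 3*sqrt(73) ≈ -127.63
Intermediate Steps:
n(F, A) = -9 + 3*F
J = -9 + 3*sqrt(73) (J = -9 + 3*sqrt(8**2 + 3**2) = -9 + 3*sqrt(64 + 9) = -9 + 3*sqrt(73) ≈ 16.632)
X(37) - J = -3*37 - (-9 + 3*sqrt(73)) = -111 + (9 - 3*sqrt(73)) = -102 - 3*sqrt(73)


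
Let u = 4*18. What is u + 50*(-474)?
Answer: -23628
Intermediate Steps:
u = 72
u + 50*(-474) = 72 + 50*(-474) = 72 - 23700 = -23628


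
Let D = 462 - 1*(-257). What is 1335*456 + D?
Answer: 609479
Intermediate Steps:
D = 719 (D = 462 + 257 = 719)
1335*456 + D = 1335*456 + 719 = 608760 + 719 = 609479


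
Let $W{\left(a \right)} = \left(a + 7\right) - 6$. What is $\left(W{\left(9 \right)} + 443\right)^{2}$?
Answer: $205209$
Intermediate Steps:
$W{\left(a \right)} = 1 + a$ ($W{\left(a \right)} = \left(7 + a\right) - 6 = 1 + a$)
$\left(W{\left(9 \right)} + 443\right)^{2} = \left(\left(1 + 9\right) + 443\right)^{2} = \left(10 + 443\right)^{2} = 453^{2} = 205209$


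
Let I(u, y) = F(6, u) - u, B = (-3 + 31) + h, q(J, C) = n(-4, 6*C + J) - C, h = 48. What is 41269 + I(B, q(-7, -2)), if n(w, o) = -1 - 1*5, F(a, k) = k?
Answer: 41269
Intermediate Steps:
n(w, o) = -6 (n(w, o) = -1 - 5 = -6)
q(J, C) = -6 - C
B = 76 (B = (-3 + 31) + 48 = 28 + 48 = 76)
I(u, y) = 0 (I(u, y) = u - u = 0)
41269 + I(B, q(-7, -2)) = 41269 + 0 = 41269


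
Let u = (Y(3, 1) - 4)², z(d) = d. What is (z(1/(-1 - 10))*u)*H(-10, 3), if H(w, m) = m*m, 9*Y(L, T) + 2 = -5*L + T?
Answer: -2704/99 ≈ -27.313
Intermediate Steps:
Y(L, T) = -2/9 - 5*L/9 + T/9 (Y(L, T) = -2/9 + (-5*L + T)/9 = -2/9 + (T - 5*L)/9 = -2/9 + (-5*L/9 + T/9) = -2/9 - 5*L/9 + T/9)
H(w, m) = m²
u = 2704/81 (u = ((-2/9 - 5/9*3 + (⅑)*1) - 4)² = ((-2/9 - 5/3 + ⅑) - 4)² = (-16/9 - 4)² = (-52/9)² = 2704/81 ≈ 33.383)
(z(1/(-1 - 10))*u)*H(-10, 3) = ((2704/81)/(-1 - 10))*3² = ((2704/81)/(-11))*9 = -1/11*2704/81*9 = -2704/891*9 = -2704/99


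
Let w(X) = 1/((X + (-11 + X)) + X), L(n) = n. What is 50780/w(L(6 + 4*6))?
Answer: 4011620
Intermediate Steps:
w(X) = 1/(-11 + 3*X) (w(X) = 1/((-11 + 2*X) + X) = 1/(-11 + 3*X))
50780/w(L(6 + 4*6)) = 50780/(1/(-11 + 3*(6 + 4*6))) = 50780/(1/(-11 + 3*(6 + 24))) = 50780/(1/(-11 + 3*30)) = 50780/(1/(-11 + 90)) = 50780/(1/79) = 50780*79 = 4011620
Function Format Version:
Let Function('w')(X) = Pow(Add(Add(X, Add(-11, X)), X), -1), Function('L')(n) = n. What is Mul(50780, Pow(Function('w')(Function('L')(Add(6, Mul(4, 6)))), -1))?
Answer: 4011620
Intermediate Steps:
Function('w')(X) = Pow(Add(-11, Mul(3, X)), -1) (Function('w')(X) = Pow(Add(Add(-11, Mul(2, X)), X), -1) = Pow(Add(-11, Mul(3, X)), -1))
Mul(50780, Pow(Function('w')(Function('L')(Add(6, Mul(4, 6)))), -1)) = Mul(50780, Pow(Pow(Add(-11, Mul(3, Add(6, Mul(4, 6)))), -1), -1)) = Mul(50780, Pow(Pow(Add(-11, Mul(3, Add(6, 24))), -1), -1)) = Mul(50780, Pow(Pow(Add(-11, Mul(3, 30)), -1), -1)) = Mul(50780, Pow(Pow(Add(-11, 90), -1), -1)) = Mul(50780, Pow(Pow(79, -1), -1)) = Mul(50780, Pow(Rational(1, 79), -1)) = Mul(50780, 79) = 4011620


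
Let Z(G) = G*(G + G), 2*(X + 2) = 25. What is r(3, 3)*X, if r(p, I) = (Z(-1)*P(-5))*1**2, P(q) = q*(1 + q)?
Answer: 420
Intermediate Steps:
X = 21/2 (X = -2 + (1/2)*25 = -2 + 25/2 = 21/2 ≈ 10.500)
Z(G) = 2*G**2 (Z(G) = G*(2*G) = 2*G**2)
r(p, I) = 40 (r(p, I) = ((2*(-1)**2)*(-5*(1 - 5)))*1**2 = ((2*1)*(-5*(-4)))*1 = (2*20)*1 = 40*1 = 40)
r(3, 3)*X = 40*(21/2) = 420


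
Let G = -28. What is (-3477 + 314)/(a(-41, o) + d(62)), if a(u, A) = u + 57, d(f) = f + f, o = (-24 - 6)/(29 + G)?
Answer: -3163/140 ≈ -22.593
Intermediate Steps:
o = -30 (o = (-24 - 6)/(29 - 28) = -30/1 = -30*1 = -30)
d(f) = 2*f
a(u, A) = 57 + u
(-3477 + 314)/(a(-41, o) + d(62)) = (-3477 + 314)/((57 - 41) + 2*62) = -3163/(16 + 124) = -3163/140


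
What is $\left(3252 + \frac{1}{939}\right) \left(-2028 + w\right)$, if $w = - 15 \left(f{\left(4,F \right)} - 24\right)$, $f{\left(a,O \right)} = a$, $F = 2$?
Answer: $- \frac{1758890304}{313} \approx -5.6195 \cdot 10^{6}$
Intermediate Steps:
$w = 300$ ($w = - 15 \left(4 - 24\right) = \left(-15\right) \left(-20\right) = 300$)
$\left(3252 + \frac{1}{939}\right) \left(-2028 + w\right) = \left(3252 + \frac{1}{939}\right) \left(-2028 + 300\right) = \left(3252 + \frac{1}{939}\right) \left(-1728\right) = \frac{3053629}{939} \left(-1728\right) = - \frac{1758890304}{313}$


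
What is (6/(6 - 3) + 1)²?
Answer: 9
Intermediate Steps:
(6/(6 - 3) + 1)² = (6/3 + 1)² = ((⅓)*6 + 1)² = (2 + 1)² = 3² = 9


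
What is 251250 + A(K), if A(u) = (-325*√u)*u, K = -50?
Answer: 251250 + 81250*I*√2 ≈ 2.5125e+5 + 1.149e+5*I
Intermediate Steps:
A(u) = -325*u^(3/2)
251250 + A(K) = 251250 - (-81250)*I*√2 = 251250 + 81250*I*√2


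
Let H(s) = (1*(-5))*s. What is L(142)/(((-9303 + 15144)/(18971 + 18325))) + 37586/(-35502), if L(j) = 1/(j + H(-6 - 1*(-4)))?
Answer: -222541465/218887581 ≈ -1.0167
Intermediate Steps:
H(s) = -5*s
L(j) = 1/(10 + j) (L(j) = 1/(j - 5*(-6 - 1*(-4))) = 1/(j - 5*(-6 + 4)) = 1/(j - 5*(-2)) = 1/(j + 10) = 1/(10 + j))
L(142)/(((-9303 + 15144)/(18971 + 18325))) + 37586/(-35502) = 1/((10 + 142)*(((-9303 + 15144)/(18971 + 18325)))) + 37586/(-35502) = 1/(152*((5841/37296))) + 37586*(-1/35502) = 1/(152*((5841*(1/37296)))) - 18793/17751 = 1/(152*(649/4144)) - 18793/17751 = (1/152)*(4144/649) - 18793/17751 = 518/12331 - 18793/17751 = -222541465/218887581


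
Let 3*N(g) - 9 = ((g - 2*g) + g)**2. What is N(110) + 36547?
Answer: 36550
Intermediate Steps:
N(g) = 3 (N(g) = 3 + ((g - 2*g) + g)**2/3 = 3 + (-g + g)**2/3 = 3 + (1/3)*0**2 = 3 + (1/3)*0 = 3 + 0 = 3)
N(110) + 36547 = 3 + 36547 = 36550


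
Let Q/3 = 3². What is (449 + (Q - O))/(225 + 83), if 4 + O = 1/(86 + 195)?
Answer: 134879/86548 ≈ 1.5584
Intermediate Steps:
Q = 27 (Q = 3*3² = 3*9 = 27)
O = -1123/281 (O = -4 + 1/(86 + 195) = -4 + 1/281 = -1123/281 ≈ -3.9964)
(449 + (Q - O))/(225 + 83) = (449 + (27 - 1*(-1123/281)))/(225 + 83) = (449 + (27 + 1123/281))/308 = (449 + 8710/281)*(1/308) = (134879/281)*(1/308) = 134879/86548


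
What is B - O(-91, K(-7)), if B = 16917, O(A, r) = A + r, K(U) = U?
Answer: 17015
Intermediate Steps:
B - O(-91, K(-7)) = 16917 - (-91 - 7) = 16917 - 1*(-98) = 16917 + 98 = 17015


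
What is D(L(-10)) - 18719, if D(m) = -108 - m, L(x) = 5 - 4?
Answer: -18828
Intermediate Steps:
L(x) = 1
D(L(-10)) - 18719 = (-108 - 1*1) - 18719 = (-108 - 1) - 18719 = -109 - 18719 = -18828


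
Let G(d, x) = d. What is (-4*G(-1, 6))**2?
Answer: 16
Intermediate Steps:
(-4*G(-1, 6))**2 = (-4*(-1))**2 = 4**2 = 16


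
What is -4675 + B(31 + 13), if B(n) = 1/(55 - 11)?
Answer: -205699/44 ≈ -4675.0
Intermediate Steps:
B(n) = 1/44
-4675 + B(31 + 13) = -4675 + 1/44 = -205699/44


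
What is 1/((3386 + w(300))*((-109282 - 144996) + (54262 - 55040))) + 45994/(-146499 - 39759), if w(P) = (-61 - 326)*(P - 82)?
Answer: -566138306129/2292642271680 ≈ -0.24694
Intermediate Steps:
w(P) = 31734 - 387*P (w(P) = -387*(-82 + P) = 31734 - 387*P)
1/((3386 + w(300))*((-109282 - 144996) + (54262 - 55040))) + 45994/(-146499 - 39759) = 1/((3386 + (31734 - 387*300))*((-109282 - 144996) + (54262 - 55040))) + 45994/(-146499 - 39759) = 1/((3386 + (31734 - 116100))*(-254278 - 778)) + 45994/(-186258) = 1/((3386 - 84366)*(-255056)) + 45994*(-1/186258) = -1/255056/(-80980) - 22997/93129 = -1/80980*(-1/255056) - 22997/93129 = 1/20654434880 - 22997/93129 = -566138306129/2292642271680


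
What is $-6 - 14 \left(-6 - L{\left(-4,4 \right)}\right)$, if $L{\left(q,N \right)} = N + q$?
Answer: $78$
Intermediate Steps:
$-6 - 14 \left(-6 - L{\left(-4,4 \right)}\right) = -6 - 14 \left(-6 - \left(4 - 4\right)\right) = -6 - 14 \left(-6 - 0\right) = -6 - 14 \left(-6 + 0\right) = -6 - -84 = -6 + 84 = 78$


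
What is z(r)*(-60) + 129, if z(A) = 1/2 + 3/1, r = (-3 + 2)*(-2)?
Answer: -81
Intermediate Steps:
r = 2 (r = -1*(-2) = 2)
z(A) = 7/2 (z(A) = 1*(1/2) + 3*1 = 1/2 + 3 = 7/2)
z(r)*(-60) + 129 = (7/2)*(-60) + 129 = -210 + 129 = -81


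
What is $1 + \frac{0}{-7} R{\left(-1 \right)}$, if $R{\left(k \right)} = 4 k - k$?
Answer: $1$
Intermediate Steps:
$R{\left(k \right)} = 3 k$
$1 + \frac{0}{-7} R{\left(-1 \right)} = 1 + \frac{0}{-7} \cdot 3 \left(-1\right) = 1 + 0 \left(- \frac{1}{7}\right) \left(-3\right) = 1 + 0 \left(-3\right) = 1 + 0 = 1$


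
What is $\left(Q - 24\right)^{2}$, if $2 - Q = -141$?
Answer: $14161$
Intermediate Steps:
$Q = 143$ ($Q = 2 - -141 = 2 + 141 = 143$)
$\left(Q - 24\right)^{2} = \left(143 - 24\right)^{2} = 119^{2} = 14161$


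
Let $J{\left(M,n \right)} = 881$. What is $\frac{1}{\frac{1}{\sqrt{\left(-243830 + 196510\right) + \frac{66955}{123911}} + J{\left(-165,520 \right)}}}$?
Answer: $881 + \frac{i \sqrt{726539951320715}}{123911} \approx 881.0 + 217.53 i$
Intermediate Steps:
$\frac{1}{\frac{1}{\sqrt{\left(-243830 + 196510\right) + \frac{66955}{123911}} + J{\left(-165,520 \right)}}} = \frac{1}{\frac{1}{\sqrt{\left(-243830 + 196510\right) + \frac{66955}{123911}} + 881}} = \frac{1}{\frac{1}{\sqrt{-47320 + 66955 \cdot \frac{1}{123911}} + 881}} = \frac{1}{\frac{1}{\sqrt{-47320 + \frac{66955}{123911}} + 881}} = \frac{1}{\frac{1}{\sqrt{- \frac{5863401565}{123911}} + 881}} = \frac{1}{\frac{1}{\frac{i \sqrt{726539951320715}}{123911} + 881}} = \frac{1}{\frac{1}{881 + \frac{i \sqrt{726539951320715}}{123911}}} = 881 + \frac{i \sqrt{726539951320715}}{123911}$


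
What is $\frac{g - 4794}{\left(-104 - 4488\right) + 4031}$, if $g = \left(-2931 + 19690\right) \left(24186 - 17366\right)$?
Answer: $- \frac{114291586}{561} \approx -2.0373 \cdot 10^{5}$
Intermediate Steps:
$g = 114296380$ ($g = 16759 \left(24186 - 17366\right) = 16759 \cdot 6820 = 114296380$)
$\frac{g - 4794}{\left(-104 - 4488\right) + 4031} = \frac{114296380 - 4794}{\left(-104 - 4488\right) + 4031} = \frac{114291586}{\left(-104 - 4488\right) + 4031} = \frac{114291586}{-4592 + 4031} = \frac{114291586}{-561} = 114291586 \left(- \frac{1}{561}\right) = - \frac{114291586}{561}$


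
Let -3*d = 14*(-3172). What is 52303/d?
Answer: 156909/44408 ≈ 3.5333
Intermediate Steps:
d = 44408/3 (d = -14*(-3172)/3 = -⅓*(-44408) = 44408/3 ≈ 14803.)
52303/d = 52303/(44408/3) = 52303*(3/44408) = 156909/44408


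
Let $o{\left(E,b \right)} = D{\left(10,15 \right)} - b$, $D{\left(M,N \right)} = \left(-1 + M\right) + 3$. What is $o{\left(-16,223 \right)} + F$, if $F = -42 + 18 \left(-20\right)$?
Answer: $-613$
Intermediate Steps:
$D{\left(M,N \right)} = 2 + M$
$o{\left(E,b \right)} = 12 - b$ ($o{\left(E,b \right)} = \left(2 + 10\right) - b = 12 - b$)
$F = -402$ ($F = -42 - 360 = -402$)
$o{\left(-16,223 \right)} + F = \left(12 - 223\right) - 402 = -211 - 402 = -613$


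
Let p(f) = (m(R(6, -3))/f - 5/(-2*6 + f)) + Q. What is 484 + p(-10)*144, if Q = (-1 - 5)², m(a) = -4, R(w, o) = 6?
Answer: 316708/55 ≈ 5758.3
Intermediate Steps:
Q = 36 (Q = (-6)² = 36)
p(f) = 36 - 5/(-12 + f) - 4/f (p(f) = (-4/f - 5/(-2*6 + f)) + 36 = (-4/f - 5/(-12 + f)) + 36 = (-5/(-12 + f) - 4/f) + 36 = 36 - 5/(-12 + f) - 4/f)
484 + p(-10)*144 = 484 + (3*(16 - 147*(-10) + 12*(-10)²)/(-10*(-12 - 10)))*144 = 484 + (3*(-⅒)*(16 + 1470 + 12*100)/(-22))*144 = 484 + (3*(-⅒)*(-1/22)*(16 + 1470 + 1200))*144 = 484 + (3*(-⅒)*(-1/22)*2686)*144 = 484 + (4029/110)*144 = 484 + 290088/55 = 316708/55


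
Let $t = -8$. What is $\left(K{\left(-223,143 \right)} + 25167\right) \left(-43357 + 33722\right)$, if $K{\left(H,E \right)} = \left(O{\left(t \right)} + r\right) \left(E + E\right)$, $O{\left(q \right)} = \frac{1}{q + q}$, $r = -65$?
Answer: $- \frac{505577355}{8} \approx -6.3197 \cdot 10^{7}$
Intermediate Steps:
$O{\left(q \right)} = \frac{1}{2 q}$
$K{\left(H,E \right)} = - \frac{1041 E}{8}$ ($K{\left(H,E \right)} = \left(\frac{1}{2 \left(-8\right)} - 65\right) \left(E + E\right) = \left(\frac{1}{2} \left(- \frac{1}{8}\right) - 65\right) 2 E = \left(- \frac{1}{16} - 65\right) 2 E = - \frac{1041 \cdot 2 E}{16} = - \frac{1041 E}{8}$)
$\left(K{\left(-223,143 \right)} + 25167\right) \left(-43357 + 33722\right) = \left(\left(- \frac{1041}{8}\right) 143 + 25167\right) \left(-43357 + 33722\right) = \left(- \frac{148863}{8} + 25167\right) \left(-9635\right) = \frac{52473}{8} \left(-9635\right) = - \frac{505577355}{8}$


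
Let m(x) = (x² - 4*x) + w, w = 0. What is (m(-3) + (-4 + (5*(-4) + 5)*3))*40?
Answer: -1120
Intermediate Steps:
m(x) = x² - 4*x (m(x) = (x² - 4*x) + 0 = x² - 4*x)
(m(-3) + (-4 + (5*(-4) + 5)*3))*40 = (-3*(-4 - 3) + (-4 + (5*(-4) + 5)*3))*40 = (-3*(-7) + (-4 + (-20 + 5)*3))*40 = (21 + (-4 - 15*3))*40 = (21 + (-4 - 45))*40 = (21 - 49)*40 = -28*40 = -1120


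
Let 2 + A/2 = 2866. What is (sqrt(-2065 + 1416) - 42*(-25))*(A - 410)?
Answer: 5583900 + 5318*I*sqrt(649) ≈ 5.5839e+6 + 1.3548e+5*I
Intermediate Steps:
A = 5728 (A = -4 + 2*2866 = -4 + 5732 = 5728)
(sqrt(-2065 + 1416) - 42*(-25))*(A - 410) = (sqrt(-2065 + 1416) - 42*(-25))*(5728 - 410) = (sqrt(-649) + 1050)*5318 = (I*sqrt(649) + 1050)*5318 = (1050 + I*sqrt(649))*5318 = 5583900 + 5318*I*sqrt(649)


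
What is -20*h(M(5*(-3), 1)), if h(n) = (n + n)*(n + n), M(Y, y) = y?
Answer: -80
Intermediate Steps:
h(n) = 4*n**2 (h(n) = (2*n)*(2*n) = 4*n**2)
-20*h(M(5*(-3), 1)) = -80*1**2 = -80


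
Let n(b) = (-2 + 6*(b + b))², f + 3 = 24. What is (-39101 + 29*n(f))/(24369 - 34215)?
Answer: -591133/3282 ≈ -180.11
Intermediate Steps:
f = 21 (f = -3 + 24 = 21)
n(b) = (-2 + 12*b)² (n(b) = (-2 + 6*(2*b))² = (-2 + 12*b)²)
(-39101 + 29*n(f))/(24369 - 34215) = (-39101 + 29*(4*(-1 + 6*21)²))/(24369 - 34215) = (-39101 + 29*(4*(-1 + 126)²))/(-9846) = (-39101 + 29*(4*125²))*(-1/9846) = (-39101 + 29*(4*15625))*(-1/9846) = (-39101 + 29*62500)*(-1/9846) = (-39101 + 1812500)*(-1/9846) = 1773399*(-1/9846) = -591133/3282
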